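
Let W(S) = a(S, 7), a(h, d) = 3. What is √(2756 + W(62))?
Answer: √2759 ≈ 52.526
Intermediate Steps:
W(S) = 3
√(2756 + W(62)) = √(2756 + 3) = √2759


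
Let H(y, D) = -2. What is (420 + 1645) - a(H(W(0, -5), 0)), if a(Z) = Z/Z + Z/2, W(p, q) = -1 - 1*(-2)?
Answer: 2065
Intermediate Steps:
W(p, q) = 1 (W(p, q) = -1 + 2 = 1)
a(Z) = 1 + Z/2 (a(Z) = 1 + Z*(½) = 1 + Z/2)
(420 + 1645) - a(H(W(0, -5), 0)) = (420 + 1645) - (1 + (½)*(-2)) = 2065 - (1 - 1) = 2065 - 1*0 = 2065 + 0 = 2065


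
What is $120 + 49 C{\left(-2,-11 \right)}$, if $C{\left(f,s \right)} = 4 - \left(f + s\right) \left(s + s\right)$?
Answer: $-13698$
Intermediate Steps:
$C{\left(f,s \right)} = 4 - 2 s \left(f + s\right)$ ($C{\left(f,s \right)} = 4 - \left(f + s\right) 2 s = 4 - 2 s \left(f + s\right)$)
$120 + 49 C{\left(-2,-11 \right)} = 120 + 49 \left(4 - 2 \left(-11\right)^{2} - \left(-4\right) \left(-11\right)\right) = 120 + 49 \left(4 - 242 - 44\right) = 120 + 49 \left(-282\right) = 120 - 13818 = -13698$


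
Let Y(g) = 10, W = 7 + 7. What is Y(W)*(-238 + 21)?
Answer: -2170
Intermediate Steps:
W = 14
Y(W)*(-238 + 21) = 10*(-238 + 21) = 10*(-217) = -2170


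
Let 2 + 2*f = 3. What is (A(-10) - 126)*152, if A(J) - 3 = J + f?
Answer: -20140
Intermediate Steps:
f = 1/2 (f = -1 + (1/2)*3 = -1 + 3/2 = 1/2 ≈ 0.50000)
A(J) = 7/2 + J (A(J) = 3 + (J + 1/2) = 3 + (1/2 + J) = 7/2 + J)
(A(-10) - 126)*152 = ((7/2 - 10) - 126)*152 = (-13/2 - 126)*152 = -265/2*152 = -20140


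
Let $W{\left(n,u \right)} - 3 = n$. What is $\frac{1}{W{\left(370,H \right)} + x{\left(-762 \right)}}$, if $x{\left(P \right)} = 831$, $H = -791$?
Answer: $\frac{1}{1204} \approx 0.00083056$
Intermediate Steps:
$W{\left(n,u \right)} = 3 + n$
$\frac{1}{W{\left(370,H \right)} + x{\left(-762 \right)}} = \frac{1}{\left(3 + 370\right) + 831} = \frac{1}{373 + 831} = \frac{1}{1204}$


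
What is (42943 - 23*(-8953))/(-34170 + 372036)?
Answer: 41477/56311 ≈ 0.73657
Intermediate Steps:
(42943 - 23*(-8953))/(-34170 + 372036) = (42943 + 205919)/337866 = 248862*(1/337866) = 41477/56311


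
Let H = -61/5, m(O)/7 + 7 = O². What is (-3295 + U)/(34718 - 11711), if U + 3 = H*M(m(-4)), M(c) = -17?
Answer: -5151/38345 ≈ -0.13433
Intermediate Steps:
m(O) = -49 + 7*O²
H = -61/5 (H = -61*⅕ = -61/5 ≈ -12.200)
U = 1022/5 (U = -3 - 61/5*(-17) = -3 + 1037/5 = 1022/5 ≈ 204.40)
(-3295 + U)/(34718 - 11711) = (-3295 + 1022/5)/(34718 - 11711) = -15453/5/23007 = -15453/5*1/23007 = -5151/38345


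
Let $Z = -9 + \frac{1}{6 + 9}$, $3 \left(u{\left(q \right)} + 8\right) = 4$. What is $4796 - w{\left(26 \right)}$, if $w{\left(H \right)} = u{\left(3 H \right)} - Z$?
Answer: $\frac{71906}{15} \approx 4793.7$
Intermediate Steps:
$u{\left(q \right)} = - \frac{20}{3}$ ($u{\left(q \right)} = -8 + \frac{1}{3} \cdot 4 = -8 + \frac{4}{3} = - \frac{20}{3}$)
$Z = - \frac{134}{15}$ ($Z = -9 + \frac{1}{15} = - \frac{134}{15} \approx -8.9333$)
$w{\left(H \right)} = \frac{34}{15}$ ($w{\left(H \right)} = - \frac{20}{3} - - \frac{134}{15} = - \frac{20}{3} + \frac{134}{15} = \frac{34}{15}$)
$4796 - w{\left(26 \right)} = 4796 - \frac{34}{15} = \frac{71906}{15}$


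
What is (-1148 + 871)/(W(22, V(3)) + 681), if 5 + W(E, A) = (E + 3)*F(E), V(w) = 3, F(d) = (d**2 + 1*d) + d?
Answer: -277/13876 ≈ -0.019963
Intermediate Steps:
F(d) = d**2 + 2*d (F(d) = (d**2 + d) + d = (d + d**2) + d = d**2 + 2*d)
W(E, A) = -5 + E*(2 + E)*(3 + E) (W(E, A) = -5 + (E + 3)*(E*(2 + E)) = -5 + (3 + E)*(E*(2 + E)) = -5 + E*(2 + E)*(3 + E))
(-1148 + 871)/(W(22, V(3)) + 681) = (-1148 + 871)/((-5 + 22**3 + 5*22**2 + 6*22) + 681) = -277/((-5 + 10648 + 5*484 + 132) + 681) = -277/((-5 + 10648 + 2420 + 132) + 681) = -277/(13195 + 681) = -277/13876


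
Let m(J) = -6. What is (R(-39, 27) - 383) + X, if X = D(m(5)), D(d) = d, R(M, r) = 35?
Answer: -354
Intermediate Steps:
X = -6
(R(-39, 27) - 383) + X = (35 - 383) - 6 = -348 - 6 = -354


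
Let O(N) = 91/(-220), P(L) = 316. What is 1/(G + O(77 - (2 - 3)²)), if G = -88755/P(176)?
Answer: -8690/2444357 ≈ -0.0035551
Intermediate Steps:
O(N) = -91/220 (O(N) = 91*(-1/220) = -91/220)
G = -88755/316 ≈ -280.87
1/(G + O(77 - (2 - 3)²)) = 1/(-88755/316 - 91/220) = 1/(-2444357/8690) = -8690/2444357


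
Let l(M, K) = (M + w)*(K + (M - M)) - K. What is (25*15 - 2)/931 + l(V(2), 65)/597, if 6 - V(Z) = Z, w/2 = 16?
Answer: 2340706/555807 ≈ 4.2114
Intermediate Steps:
w = 32 (w = 2*16 = 32)
V(Z) = 6 - Z
l(M, K) = -K + K*(32 + M) (l(M, K) = (M + 32)*(K + (M - M)) - K = (32 + M)*(K + 0) - K = (32 + M)*K - K = K*(32 + M) - K = -K + K*(32 + M))
(25*15 - 2)/931 + l(V(2), 65)/597 = (25*15 - 2)/931 + (65*(31 + (6 - 1*2)))/597 = (375 - 2)*(1/931) + (65*(31 + (6 - 2)))*(1/597) = 373*(1/931) + (65*(31 + 4))*(1/597) = 373/931 + (65*35)*(1/597) = 373/931 + 2275*(1/597) = 373/931 + 2275/597 = 2340706/555807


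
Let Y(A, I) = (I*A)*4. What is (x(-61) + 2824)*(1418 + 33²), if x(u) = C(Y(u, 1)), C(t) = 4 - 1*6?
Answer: 7074754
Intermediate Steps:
Y(A, I) = 4*A*I (Y(A, I) = (A*I)*4 = 4*A*I)
C(t) = -2 (C(t) = 4 - 6 = -2)
x(u) = -2
(x(-61) + 2824)*(1418 + 33²) = (-2 + 2824)*(1418 + 33²) = 2822*(1418 + 1089) = 2822*2507 = 7074754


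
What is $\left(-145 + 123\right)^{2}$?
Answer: $484$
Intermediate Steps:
$\left(-145 + 123\right)^{2} = \left(-22\right)^{2} = 484$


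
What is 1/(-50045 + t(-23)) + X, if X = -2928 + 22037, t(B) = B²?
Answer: 946201243/49516 ≈ 19109.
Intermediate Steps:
X = 19109
1/(-50045 + t(-23)) + X = 1/(-50045 + (-23)²) + 19109 = 1/(-50045 + 529) + 19109 = 1/(-49516) + 19109 = -1/49516 + 19109 = 946201243/49516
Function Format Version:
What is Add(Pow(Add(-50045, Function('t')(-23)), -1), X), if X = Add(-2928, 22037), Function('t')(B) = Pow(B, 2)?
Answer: Rational(946201243, 49516) ≈ 19109.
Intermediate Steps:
X = 19109
Add(Pow(Add(-50045, Function('t')(-23)), -1), X) = Add(Pow(Add(-50045, Pow(-23, 2)), -1), 19109) = Add(Pow(Add(-50045, 529), -1), 19109) = Add(Pow(-49516, -1), 19109) = Add(Rational(-1, 49516), 19109) = Rational(946201243, 49516)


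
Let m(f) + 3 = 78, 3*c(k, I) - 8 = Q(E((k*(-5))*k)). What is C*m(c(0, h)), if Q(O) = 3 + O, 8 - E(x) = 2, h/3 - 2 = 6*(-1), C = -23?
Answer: -1725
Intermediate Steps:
h = -12 (h = 6 + 3*(6*(-1)) = 6 + 3*(-6) = 6 - 18 = -12)
E(x) = 6 (E(x) = 8 - 1*2 = 8 - 2 = 6)
c(k, I) = 17/3 (c(k, I) = 8/3 + (3 + 6)/3 = 8/3 + (⅓)*9 = 8/3 + 3 = 17/3)
m(f) = 75 (m(f) = -3 + 78 = 75)
C*m(c(0, h)) = -23*75 = -1725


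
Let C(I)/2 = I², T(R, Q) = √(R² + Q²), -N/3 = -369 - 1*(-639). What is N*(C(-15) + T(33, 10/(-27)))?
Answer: -364500 - 30*√793981 ≈ -3.9123e+5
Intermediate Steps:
N = -810 (N = -3*(-369 - 1*(-639)) = -3*(-369 + 639) = -3*270 = -810)
T(R, Q) = √(Q² + R²)
C(I) = 2*I²
N*(C(-15) + T(33, 10/(-27))) = -810*(2*(-15)² + √((10/(-27))² + 33²)) = -810*(2*225 + √((10*(-1/27))² + 1089)) = -810*(450 + √((-10/27)² + 1089)) = -810*(450 + √(100/729 + 1089)) = -810*(450 + √(793981/729)) = -810*(450 + √793981/27) = -364500 - 30*√793981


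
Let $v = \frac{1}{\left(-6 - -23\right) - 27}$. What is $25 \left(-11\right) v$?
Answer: $\frac{55}{2} \approx 27.5$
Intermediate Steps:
$v = - \frac{1}{10}$ ($v = \frac{1}{\left(-6 + 23\right) - 27} = \frac{1}{17 - 27} = \frac{1}{-10} = - \frac{1}{10} \approx -0.1$)
$25 \left(-11\right) v = 25 \left(-11\right) \left(- \frac{1}{10}\right) = \left(-275\right) \left(- \frac{1}{10}\right) = \frac{55}{2}$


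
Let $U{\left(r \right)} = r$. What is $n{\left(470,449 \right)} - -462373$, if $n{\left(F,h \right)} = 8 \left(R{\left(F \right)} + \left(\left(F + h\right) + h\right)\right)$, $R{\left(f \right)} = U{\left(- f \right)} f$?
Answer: $-1293883$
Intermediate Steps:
$R{\left(f \right)} = - f^{2}$ ($R{\left(f \right)} = - f f = - f^{2}$)
$n{\left(F,h \right)} = - 8 F^{2} + 8 F + 16 h$ ($n{\left(F,h \right)} = 8 \left(- F^{2} + \left(\left(F + h\right) + h\right)\right) = 8 \left(- F^{2} + \left(F + 2 h\right)\right) = 8 \left(F - F^{2} + 2 h\right) = - 8 F^{2} + 8 F + 16 h$)
$n{\left(470,449 \right)} - -462373 = \left(- 8 \cdot 470^{2} + 8 \cdot 470 + 16 \cdot 449\right) - -462373 = \left(\left(-8\right) 220900 + 3760 + 7184\right) + 462373 = \left(-1767200 + 3760 + 7184\right) + 462373 = -1756256 + 462373 = -1293883$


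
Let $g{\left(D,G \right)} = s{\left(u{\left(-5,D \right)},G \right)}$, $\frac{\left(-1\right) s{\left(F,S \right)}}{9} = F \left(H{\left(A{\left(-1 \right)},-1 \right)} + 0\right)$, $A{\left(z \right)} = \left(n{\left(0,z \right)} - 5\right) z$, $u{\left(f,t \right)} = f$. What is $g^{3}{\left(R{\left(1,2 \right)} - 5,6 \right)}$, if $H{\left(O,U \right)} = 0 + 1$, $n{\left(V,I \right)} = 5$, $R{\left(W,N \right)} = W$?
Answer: $91125$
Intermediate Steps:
$A{\left(z \right)} = 0$ ($A{\left(z \right)} = \left(5 - 5\right) z = 0 z = 0$)
$H{\left(O,U \right)} = 1$
$s{\left(F,S \right)} = - 9 F$ ($s{\left(F,S \right)} = - 9 F \left(1 + 0\right) = - 9 F 1 = - 9 F$)
$g{\left(D,G \right)} = 45$ ($g{\left(D,G \right)} = \left(-9\right) \left(-5\right) = 45$)
$g^{3}{\left(R{\left(1,2 \right)} - 5,6 \right)} = 45^{3} = 91125$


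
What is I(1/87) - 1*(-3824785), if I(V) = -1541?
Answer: 3823244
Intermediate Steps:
I(1/87) - 1*(-3824785) = -1541 - 1*(-3824785) = -1541 + 3824785 = 3823244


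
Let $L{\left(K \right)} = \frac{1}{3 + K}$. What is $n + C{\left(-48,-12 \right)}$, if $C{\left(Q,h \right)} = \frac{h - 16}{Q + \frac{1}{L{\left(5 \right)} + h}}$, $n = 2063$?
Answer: $\frac{2356611}{1142} \approx 2063.6$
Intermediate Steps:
$C{\left(Q,h \right)} = \frac{-16 + h}{Q + \frac{1}{\frac{1}{8} + h}}$ ($C{\left(Q,h \right)} = \frac{h - 16}{Q + \frac{1}{\frac{1}{3 + 5} + h}} = \frac{-16 + h}{Q + \frac{1}{\frac{1}{8} + h}}$)
$n + C{\left(-48,-12 \right)} = 2063 + \frac{-16 - -1524 + 8 \left(-12\right)^{2}}{8 - 48 + 8 \left(-48\right) \left(-12\right)} = 2063 + \frac{-16 + 1524 + 8 \cdot 144}{8 - 48 + 4608} = 2063 + \frac{-16 + 1524 + 1152}{4568} = 2063 + \frac{1}{4568} \cdot 2660 = 2063 + \frac{665}{1142} = \frac{2356611}{1142}$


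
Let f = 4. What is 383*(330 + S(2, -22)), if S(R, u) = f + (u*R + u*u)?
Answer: 296442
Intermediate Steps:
S(R, u) = 4 + u² + R*u (S(R, u) = 4 + (u*R + u*u) = 4 + (R*u + u²) = 4 + (u² + R*u) = 4 + u² + R*u)
383*(330 + S(2, -22)) = 383*(330 + (4 + (-22)² + 2*(-22))) = 383*(330 + (4 + 484 - 44)) = 383*(330 + 444) = 383*774 = 296442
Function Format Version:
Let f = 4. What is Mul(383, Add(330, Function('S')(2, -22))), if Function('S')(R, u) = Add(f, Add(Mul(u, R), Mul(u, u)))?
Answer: 296442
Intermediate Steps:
Function('S')(R, u) = Add(4, Pow(u, 2), Mul(R, u)) (Function('S')(R, u) = Add(4, Add(Mul(u, R), Mul(u, u))) = Add(4, Add(Mul(R, u), Pow(u, 2))) = Add(4, Add(Pow(u, 2), Mul(R, u))) = Add(4, Pow(u, 2), Mul(R, u)))
Mul(383, Add(330, Function('S')(2, -22))) = Mul(383, Add(330, Add(4, Pow(-22, 2), Mul(2, -22)))) = Mul(383, Add(330, Add(4, 484, -44))) = Mul(383, Add(330, 444)) = Mul(383, 774) = 296442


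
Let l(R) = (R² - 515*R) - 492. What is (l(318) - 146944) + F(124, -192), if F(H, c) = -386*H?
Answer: -257946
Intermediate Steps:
l(R) = -492 + R² - 515*R
(l(318) - 146944) + F(124, -192) = ((-492 + 318² - 515*318) - 146944) - 386*124 = ((-492 + 101124 - 163770) - 146944) - 47864 = (-63138 - 146944) - 47864 = -210082 - 47864 = -257946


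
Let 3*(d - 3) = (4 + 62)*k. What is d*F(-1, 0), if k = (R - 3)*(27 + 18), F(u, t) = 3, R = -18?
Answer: -62361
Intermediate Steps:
k = -945 (k = (-18 - 3)*(27 + 18) = -21*45 = -945)
d = -20787 (d = 3 + ((4 + 62)*(-945))/3 = 3 + (66*(-945))/3 = 3 + (⅓)*(-62370) = 3 - 20790 = -20787)
d*F(-1, 0) = -20787*3 = -62361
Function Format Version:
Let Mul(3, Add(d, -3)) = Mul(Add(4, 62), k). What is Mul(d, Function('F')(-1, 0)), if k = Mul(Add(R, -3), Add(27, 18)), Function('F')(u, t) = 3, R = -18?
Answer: -62361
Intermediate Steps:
k = -945 (k = Mul(Add(-18, -3), Add(27, 18)) = Mul(-21, 45) = -945)
d = -20787 (d = Add(3, Mul(Rational(1, 3), Mul(Add(4, 62), -945))) = Add(3, Mul(Rational(1, 3), Mul(66, -945))) = Add(3, Mul(Rational(1, 3), -62370)) = Add(3, -20790) = -20787)
Mul(d, Function('F')(-1, 0)) = Mul(-20787, 3) = -62361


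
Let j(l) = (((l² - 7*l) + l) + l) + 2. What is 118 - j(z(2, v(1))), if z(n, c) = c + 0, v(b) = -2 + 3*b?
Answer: 120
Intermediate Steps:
z(n, c) = c
j(l) = 2 + l² - 5*l (j(l) = ((l² - 6*l) + l) + 2 = (l² - 5*l) + 2 = 2 + l² - 5*l)
118 - j(z(2, v(1))) = 118 - (2 + (-2 + 3*1)² - 5*(-2 + 3*1)) = 118 - (2 + (-2 + 3)² - 5*(-2 + 3)) = 118 - (2 + 1² - 5*1) = 118 - (2 + 1 - 5) = 118 - 1*(-2) = 118 + 2 = 120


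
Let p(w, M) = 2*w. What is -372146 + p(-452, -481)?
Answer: -373050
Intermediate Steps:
-372146 + p(-452, -481) = -372146 + 2*(-452) = -372146 - 904 = -373050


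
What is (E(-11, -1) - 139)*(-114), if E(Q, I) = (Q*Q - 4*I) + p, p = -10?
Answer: 2736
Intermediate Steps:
E(Q, I) = -10 + Q² - 4*I (E(Q, I) = (Q*Q - 4*I) - 10 = (Q² - 4*I) - 10 = -10 + Q² - 4*I)
(E(-11, -1) - 139)*(-114) = ((-10 + (-11)² - 4*(-1)) - 139)*(-114) = ((-10 + 121 + 4) - 139)*(-114) = (115 - 139)*(-114) = -24*(-114) = 2736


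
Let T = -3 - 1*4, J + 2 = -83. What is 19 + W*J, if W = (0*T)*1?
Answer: 19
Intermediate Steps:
J = -85 (J = -2 - 83 = -85)
T = -7 (T = -3 - 4 = -7)
W = 0 (W = (0*(-7))*1 = 0*1 = 0)
19 + W*J = 19 + 0*(-85) = 19 + 0 = 19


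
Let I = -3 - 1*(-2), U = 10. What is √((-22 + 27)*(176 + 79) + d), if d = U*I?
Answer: √1265 ≈ 35.567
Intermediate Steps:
I = -1 (I = -3 + 2 = -1)
d = -10 (d = 10*(-1) = -10)
√((-22 + 27)*(176 + 79) + d) = √((-22 + 27)*(176 + 79) - 10) = √(5*255 - 10) = √(1275 - 10) = √1265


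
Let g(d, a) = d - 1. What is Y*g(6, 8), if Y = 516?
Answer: 2580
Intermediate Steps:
g(d, a) = -1 + d
Y*g(6, 8) = 516*(-1 + 6) = 516*5 = 2580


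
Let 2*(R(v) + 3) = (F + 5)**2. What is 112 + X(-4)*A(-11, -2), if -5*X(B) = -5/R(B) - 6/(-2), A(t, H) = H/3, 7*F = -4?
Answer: 1123582/10005 ≈ 112.30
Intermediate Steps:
F = -4/7 (F = (1/7)*(-4) = -4/7 ≈ -0.57143)
R(v) = 667/98 (R(v) = -3 + (-4/7 + 5)**2/2 = -3 + (31/7)**2/2 = -3 + (1/2)*(961/49) = -3 + 961/98 = 667/98)
A(t, H) = H/3 (A(t, H) = H*(1/3) = H/3)
X(B) = -1511/3335 (X(B) = -(-5/667/98 - 6/(-2))/5 = -(-5*98/667 - 6*(-1/2))/5 = -(-490/667 + 3)/5 = -1/5*1511/667 = -1511/3335)
112 + X(-4)*A(-11, -2) = 112 - 1511*(-2)/10005 = 112 - 1511/3335*(-2/3) = 112 + 3022/10005 = 1123582/10005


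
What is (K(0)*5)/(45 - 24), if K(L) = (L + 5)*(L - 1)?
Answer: -25/21 ≈ -1.1905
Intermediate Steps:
K(L) = (-1 + L)*(5 + L) (K(L) = (5 + L)*(-1 + L) = (-1 + L)*(5 + L))
(K(0)*5)/(45 - 24) = ((-5 + 0² + 4*0)*5)/(45 - 24) = ((-5 + 0 + 0)*5)/21 = -5*5*(1/21) = -25*1/21 = -25/21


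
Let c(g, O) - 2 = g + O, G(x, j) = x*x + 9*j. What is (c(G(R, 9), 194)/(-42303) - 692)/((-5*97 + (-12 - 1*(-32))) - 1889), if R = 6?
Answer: 29273989/99581262 ≈ 0.29397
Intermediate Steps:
G(x, j) = x² + 9*j
c(g, O) = 2 + O + g (c(g, O) = 2 + (g + O) = 2 + (O + g) = 2 + O + g)
(c(G(R, 9), 194)/(-42303) - 692)/((-5*97 + (-12 - 1*(-32))) - 1889) = ((2 + 194 + (6² + 9*9))/(-42303) - 692)/((-5*97 + (-12 - 1*(-32))) - 1889) = ((2 + 194 + (36 + 81))*(-1/42303) - 692)/((-485 + (-12 + 32)) - 1889) = ((2 + 194 + 117)*(-1/42303) - 692)/((-485 + 20) - 1889) = (313*(-1/42303) - 692)/(-465 - 1889) = (-313/42303 - 692)/(-2354) = -29273989/42303*(-1/2354) = 29273989/99581262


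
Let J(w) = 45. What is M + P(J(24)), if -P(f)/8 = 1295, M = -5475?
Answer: -15835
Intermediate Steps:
P(f) = -10360 (P(f) = -8*1295 = -10360)
M + P(J(24)) = -5475 - 10360 = -15835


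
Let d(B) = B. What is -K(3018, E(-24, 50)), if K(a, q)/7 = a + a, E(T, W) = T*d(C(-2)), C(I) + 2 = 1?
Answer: -42252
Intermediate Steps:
C(I) = -1 (C(I) = -2 + 1 = -1)
E(T, W) = -T (E(T, W) = T*(-1) = -T)
K(a, q) = 14*a (K(a, q) = 7*(a + a) = 7*(2*a) = 14*a)
-K(3018, E(-24, 50)) = -14*3018 = -1*42252 = -42252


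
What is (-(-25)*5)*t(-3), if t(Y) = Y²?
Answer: 1125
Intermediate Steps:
(-(-25)*5)*t(-3) = -(-25)*5*(-3)² = -5*(-25)*9 = 125*9 = 1125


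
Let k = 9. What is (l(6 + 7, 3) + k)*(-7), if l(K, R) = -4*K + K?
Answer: 210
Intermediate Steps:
l(K, R) = -3*K
(l(6 + 7, 3) + k)*(-7) = (-3*(6 + 7) + 9)*(-7) = (-3*13 + 9)*(-7) = (-39 + 9)*(-7) = -30*(-7) = 210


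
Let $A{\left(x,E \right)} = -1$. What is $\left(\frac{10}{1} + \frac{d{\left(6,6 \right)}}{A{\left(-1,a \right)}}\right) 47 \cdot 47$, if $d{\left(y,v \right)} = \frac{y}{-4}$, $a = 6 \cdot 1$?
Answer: $\frac{50807}{2} \approx 25404.0$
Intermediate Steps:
$a = 6$
$d{\left(y,v \right)} = - \frac{y}{4}$ ($d{\left(y,v \right)} = y \left(- \frac{1}{4}\right) = - \frac{y}{4}$)
$\left(\frac{10}{1} + \frac{d{\left(6,6 \right)}}{A{\left(-1,a \right)}}\right) 47 \cdot 47 = \left(\frac{10}{1} + \frac{\left(- \frac{1}{4}\right) 6}{-1}\right) 47 \cdot 47 = \left(10 \cdot 1 - - \frac{3}{2}\right) 47 \cdot 47 = \left(10 + \frac{3}{2}\right) 47 \cdot 47 = \frac{23}{2} \cdot 47 \cdot 47 = \frac{1081}{2} \cdot 47 = \frac{50807}{2}$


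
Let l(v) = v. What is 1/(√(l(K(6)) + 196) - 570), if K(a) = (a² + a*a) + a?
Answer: -285/162313 - √274/324626 ≈ -0.0018069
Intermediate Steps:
K(a) = a + 2*a² (K(a) = (a² + a²) + a = 2*a² + a = a + 2*a²)
1/(√(l(K(6)) + 196) - 570) = 1/(√(6*(1 + 2*6) + 196) - 570) = 1/(√(6*(1 + 12) + 196) - 570) = 1/(√(6*13 + 196) - 570) = 1/(√(78 + 196) - 570) = 1/(√274 - 570) = 1/(-570 + √274)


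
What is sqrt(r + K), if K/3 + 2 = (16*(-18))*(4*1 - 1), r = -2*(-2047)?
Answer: 2*sqrt(374) ≈ 38.678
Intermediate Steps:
r = 4094
K = -2598 (K = -6 + 3*((16*(-18))*(4*1 - 1)) = -6 + 3*(-288*(4 - 1)) = -6 + 3*(-288*3) = -6 + 3*(-864) = -6 - 2592 = -2598)
sqrt(r + K) = sqrt(4094 - 2598) = sqrt(1496) = 2*sqrt(374)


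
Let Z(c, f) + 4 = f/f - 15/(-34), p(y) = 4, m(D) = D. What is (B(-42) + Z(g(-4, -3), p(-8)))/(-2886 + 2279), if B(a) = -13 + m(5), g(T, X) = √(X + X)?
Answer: 359/20638 ≈ 0.017395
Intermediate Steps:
g(T, X) = √2*√X (g(T, X) = √(2*X) = √2*√X)
Z(c, f) = -87/34 (Z(c, f) = -4 + (f/f - 15/(-34)) = -4 + (1 - 15*(-1/34)) = -4 + (1 + 15/34) = -4 + 49/34 = -87/34)
B(a) = -8 (B(a) = -13 + 5 = -8)
(B(-42) + Z(g(-4, -3), p(-8)))/(-2886 + 2279) = (-8 - 87/34)/(-2886 + 2279) = -359/34/(-607) = -359/34*(-1/607) = 359/20638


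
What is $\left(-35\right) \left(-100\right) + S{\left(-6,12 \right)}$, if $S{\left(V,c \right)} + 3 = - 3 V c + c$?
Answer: $3725$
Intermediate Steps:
$S{\left(V,c \right)} = -3 + c - 3 V c$ ($S{\left(V,c \right)} = -3 + \left(- 3 V c + c\right) = -3 - \left(- c + 3 V c\right) = -3 + c - 3 V c$)
$\left(-35\right) \left(-100\right) + S{\left(-6,12 \right)} = \left(-35\right) \left(-100\right) - \left(-9 - 216\right) = 3500 + \left(-3 + 12 + 216\right) = 3500 + 225 = 3725$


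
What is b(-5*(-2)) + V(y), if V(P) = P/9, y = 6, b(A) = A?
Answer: 32/3 ≈ 10.667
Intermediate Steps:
V(P) = P/9 (V(P) = P*(⅑) = P/9)
b(-5*(-2)) + V(y) = -5*(-2) + (⅑)*6 = 10 + ⅔ = 32/3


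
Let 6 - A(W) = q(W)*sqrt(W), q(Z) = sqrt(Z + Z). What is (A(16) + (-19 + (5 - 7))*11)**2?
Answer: 51137 + 7200*sqrt(2) ≈ 61319.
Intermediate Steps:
q(Z) = sqrt(2)*sqrt(Z) (q(Z) = sqrt(2*Z) = sqrt(2)*sqrt(Z))
A(W) = 6 - W*sqrt(2) (A(W) = 6 - sqrt(2)*sqrt(W)*sqrt(W) = 6 - W*sqrt(2))
(A(16) + (-19 + (5 - 7))*11)**2 = ((6 - 1*16*sqrt(2)) + (-19 + (5 - 7))*11)**2 = ((6 - 16*sqrt(2)) + (-19 - 2)*11)**2 = ((6 - 16*sqrt(2)) - 21*11)**2 = ((6 - 16*sqrt(2)) - 231)**2 = (-225 - 16*sqrt(2))**2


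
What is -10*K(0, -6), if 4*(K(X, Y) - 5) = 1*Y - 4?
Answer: -25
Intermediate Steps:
K(X, Y) = 4 + Y/4 (K(X, Y) = 5 + (1*Y - 4)/4 = 5 + (Y - 4)/4 = 5 + (-4 + Y)/4 = 5 + (-1 + Y/4) = 4 + Y/4)
-10*K(0, -6) = -10*(4 + (1/4)*(-6)) = -10*(4 - 3/2) = -10*5/2 = -25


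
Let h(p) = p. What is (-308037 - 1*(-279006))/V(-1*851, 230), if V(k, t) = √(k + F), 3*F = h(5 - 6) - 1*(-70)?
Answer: 9677*I*√23/46 ≈ 1008.9*I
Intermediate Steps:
F = 23 (F = ((5 - 6) - 1*(-70))/3 = (-1 + 70)/3 = (⅓)*69 = 23)
V(k, t) = √(23 + k) (V(k, t) = √(k + 23) = √(23 + k))
(-308037 - 1*(-279006))/V(-1*851, 230) = (-308037 - 1*(-279006))/(√(23 - 1*851)) = (-308037 + 279006)/(√(23 - 851)) = -29031*(-I*√23/138) = -(-9677)*I*√23/46 = 9677*I*√23/46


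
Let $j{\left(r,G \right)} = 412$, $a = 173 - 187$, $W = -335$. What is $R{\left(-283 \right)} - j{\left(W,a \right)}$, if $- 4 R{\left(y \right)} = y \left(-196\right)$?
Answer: $-14279$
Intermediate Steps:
$a = -14$
$R{\left(y \right)} = 49 y$ ($R{\left(y \right)} = - \frac{y \left(-196\right)}{4} = - \frac{\left(-196\right) y}{4} = 49 y$)
$R{\left(-283 \right)} - j{\left(W,a \right)} = 49 \left(-283\right) - 412 = -13867 - 412 = -14279$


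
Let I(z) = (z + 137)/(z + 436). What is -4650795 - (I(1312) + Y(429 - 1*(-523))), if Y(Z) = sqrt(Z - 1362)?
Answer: -353460483/76 - I*sqrt(410) ≈ -4.6508e+6 - 20.248*I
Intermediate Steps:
I(z) = (137 + z)/(436 + z)
Y(Z) = sqrt(-1362 + Z)
-4650795 - (I(1312) + Y(429 - 1*(-523))) = -4650795 - ((137 + 1312)/(436 + 1312) + sqrt(-1362 + (429 - 1*(-523)))) = -4650795 - (1449/1748 + sqrt(-1362 + (429 + 523))) = -4650795 - ((1/1748)*1449 + sqrt(-1362 + 952)) = -4650795 - (63/76 + sqrt(-410)) = -4650795 - (63/76 + I*sqrt(410)) = -4650795 + (-63/76 - I*sqrt(410)) = -353460483/76 - I*sqrt(410)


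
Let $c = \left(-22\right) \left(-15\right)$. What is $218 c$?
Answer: $71940$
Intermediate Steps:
$c = 330$
$218 c = 218 \cdot 330 = 71940$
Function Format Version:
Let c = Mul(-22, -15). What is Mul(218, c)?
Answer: 71940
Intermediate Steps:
c = 330
Mul(218, c) = Mul(218, 330) = 71940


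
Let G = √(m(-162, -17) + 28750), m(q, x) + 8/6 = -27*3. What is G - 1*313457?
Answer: -313457 + √258009/3 ≈ -3.1329e+5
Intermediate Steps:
m(q, x) = -247/3 (m(q, x) = -4/3 - 27*3 = -4/3 - 81 = -247/3)
G = √258009/3 (G = √(-247/3 + 28750) = √(86003/3) = √258009/3 ≈ 169.32)
G - 1*313457 = √258009/3 - 1*313457 = √258009/3 - 313457 = -313457 + √258009/3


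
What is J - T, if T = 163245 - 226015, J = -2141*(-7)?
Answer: 77757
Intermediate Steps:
J = 14987
T = -62770
J - T = 14987 - 1*(-62770) = 14987 + 62770 = 77757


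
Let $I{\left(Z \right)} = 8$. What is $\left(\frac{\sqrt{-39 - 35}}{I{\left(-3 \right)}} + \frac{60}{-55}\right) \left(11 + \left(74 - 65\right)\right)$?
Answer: $- \frac{240}{11} + \frac{5 i \sqrt{74}}{2} \approx -21.818 + 21.506 i$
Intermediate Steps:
$\left(\frac{\sqrt{-39 - 35}}{I{\left(-3 \right)}} + \frac{60}{-55}\right) \left(11 + \left(74 - 65\right)\right) = \left(\frac{\sqrt{-39 - 35}}{8} + \frac{60}{-55}\right) \left(11 + \left(74 - 65\right)\right) = \left(\sqrt{-74} \cdot \frac{1}{8} + 60 \left(- \frac{1}{55}\right)\right) \left(11 + \left(74 - 65\right)\right) = \left(i \sqrt{74} \cdot \frac{1}{8} - \frac{12}{11}\right) \left(11 + 9\right) = \left(\frac{i \sqrt{74}}{8} - \frac{12}{11}\right) 20 = \left(- \frac{12}{11} + \frac{i \sqrt{74}}{8}\right) 20 = - \frac{240}{11} + \frac{5 i \sqrt{74}}{2}$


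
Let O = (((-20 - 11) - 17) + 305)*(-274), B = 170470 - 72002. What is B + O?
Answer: 28050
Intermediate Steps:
B = 98468
O = -70418 (O = ((-31 - 17) + 305)*(-274) = (-48 + 305)*(-274) = 257*(-274) = -70418)
B + O = 98468 - 70418 = 28050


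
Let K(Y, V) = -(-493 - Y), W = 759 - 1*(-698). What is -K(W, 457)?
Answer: -1950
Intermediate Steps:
W = 1457 (W = 759 + 698 = 1457)
K(Y, V) = 493 + Y
-K(W, 457) = -(493 + 1457) = -1*1950 = -1950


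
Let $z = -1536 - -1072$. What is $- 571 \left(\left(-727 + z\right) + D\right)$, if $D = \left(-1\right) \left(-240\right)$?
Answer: $543021$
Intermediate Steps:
$z = -464$ ($z = -1536 + 1072 = -464$)
$D = 240$
$- 571 \left(\left(-727 + z\right) + D\right) = - 571 \left(\left(-727 - 464\right) + 240\right) = - 571 \left(-1191 + 240\right) = \left(-571\right) \left(-951\right) = 543021$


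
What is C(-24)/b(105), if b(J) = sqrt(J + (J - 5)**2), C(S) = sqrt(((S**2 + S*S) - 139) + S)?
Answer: sqrt(5405)/235 ≈ 0.31285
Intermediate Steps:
C(S) = sqrt(-139 + S + 2*S**2) (C(S) = sqrt(((S**2 + S**2) - 139) + S) = sqrt((2*S**2 - 139) + S) = sqrt((-139 + 2*S**2) + S) = sqrt(-139 + S + 2*S**2))
b(J) = sqrt(J + (-5 + J)**2)
C(-24)/b(105) = sqrt(-139 - 24 + 2*(-24)**2)/(sqrt(105 + (-5 + 105)**2)) = sqrt(-139 - 24 + 2*576)/(sqrt(105 + 100**2)) = sqrt(-139 - 24 + 1152)/(sqrt(105 + 10000)) = sqrt(989)/(sqrt(10105)) = sqrt(989)*(sqrt(10105)/10105) = sqrt(5405)/235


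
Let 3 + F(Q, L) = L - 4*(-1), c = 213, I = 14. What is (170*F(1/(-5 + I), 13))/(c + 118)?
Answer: 2380/331 ≈ 7.1903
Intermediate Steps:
F(Q, L) = 1 + L (F(Q, L) = -3 + (L - 4*(-1)) = -3 + (L + 4) = -3 + (4 + L) = 1 + L)
(170*F(1/(-5 + I), 13))/(c + 118) = (170*(1 + 13))/(213 + 118) = (170*14)/331 = 2380*(1/331) = 2380/331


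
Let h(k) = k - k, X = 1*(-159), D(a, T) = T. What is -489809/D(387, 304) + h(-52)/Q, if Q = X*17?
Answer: -489809/304 ≈ -1611.2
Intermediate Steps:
X = -159
h(k) = 0
Q = -2703 (Q = -159*17 = -2703)
-489809/D(387, 304) + h(-52)/Q = -489809/304 + 0/(-2703) = -489809*1/304 + 0*(-1/2703) = -489809/304 + 0 = -489809/304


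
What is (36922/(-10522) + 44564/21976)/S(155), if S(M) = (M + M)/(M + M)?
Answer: -42811933/28903934 ≈ -1.4812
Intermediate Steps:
S(M) = 1 (S(M) = (2*M)/((2*M)) = (2*M)*(1/(2*M)) = 1)
(36922/(-10522) + 44564/21976)/S(155) = (36922/(-10522) + 44564/21976)/1 = (36922*(-1/10522) + 44564*(1/21976))*1 = (-18461/5261 + 11141/5494)*1 = -42811933/28903934*1 = -42811933/28903934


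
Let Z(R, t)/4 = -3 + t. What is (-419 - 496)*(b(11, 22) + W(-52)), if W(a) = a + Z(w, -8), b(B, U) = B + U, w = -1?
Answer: 57645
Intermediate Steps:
Z(R, t) = -12 + 4*t (Z(R, t) = 4*(-3 + t) = -12 + 4*t)
W(a) = -44 + a (W(a) = a + (-12 + 4*(-8)) = a + (-12 - 32) = a - 44 = -44 + a)
(-419 - 496)*(b(11, 22) + W(-52)) = (-419 - 496)*((11 + 22) + (-44 - 52)) = -915*(33 - 96) = -915*(-63) = 57645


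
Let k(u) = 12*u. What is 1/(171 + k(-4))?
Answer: 1/123 ≈ 0.0081301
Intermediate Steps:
1/(171 + k(-4)) = 1/(171 + 12*(-4)) = 1/(171 - 48) = 1/123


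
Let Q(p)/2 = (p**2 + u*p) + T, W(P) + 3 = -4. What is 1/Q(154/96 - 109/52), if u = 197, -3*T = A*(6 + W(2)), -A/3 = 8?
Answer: -194688/40759655 ≈ -0.0047765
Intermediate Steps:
A = -24 (A = -3*8 = -24)
W(P) = -7 (W(P) = -3 - 4 = -7)
T = -8 (T = -(-8)*(6 - 7) = -(-8)*(-1) = -1/3*24 = -8)
Q(p) = -16 + 2*p**2 + 394*p (Q(p) = 2*((p**2 + 197*p) - 8) = 2*(-8 + p**2 + 197*p) = -16 + 2*p**2 + 394*p)
1/Q(154/96 - 109/52) = 1/(-16 + 2*(154/96 - 109/52)**2 + 394*(154/96 - 109/52)) = 1/(-16 + 2*(154*(1/96) - 109*1/52)**2 + 394*(154*(1/96) - 109*1/52)) = 1/(-16 + 2*(77/48 - 109/52)**2 + 394*(77/48 - 109/52)) = 1/(-16 + 2*(-307/624)**2 + 394*(-307/624)) = 1/(-16 + 2*(94249/389376) - 60479/312) = 1/(-16 + 94249/194688 - 60479/312) = 1/(-40759655/194688) = -194688/40759655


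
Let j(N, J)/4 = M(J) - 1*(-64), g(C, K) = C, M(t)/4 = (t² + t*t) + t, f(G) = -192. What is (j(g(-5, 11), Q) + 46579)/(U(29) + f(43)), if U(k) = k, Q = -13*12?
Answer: -823091/163 ≈ -5049.6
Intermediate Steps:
M(t) = 4*t + 8*t² (M(t) = 4*((t² + t*t) + t) = 4*((t² + t²) + t) = 4*(2*t² + t) = 4*(t + 2*t²) = 4*t + 8*t²)
Q = -156
j(N, J) = 256 + 16*J*(1 + 2*J) (j(N, J) = 4*(4*J*(1 + 2*J) - 1*(-64)) = 4*(4*J*(1 + 2*J) + 64) = 4*(64 + 4*J*(1 + 2*J)) = 256 + 16*J*(1 + 2*J))
(j(g(-5, 11), Q) + 46579)/(U(29) + f(43)) = ((256 + 16*(-156)*(1 + 2*(-156))) + 46579)/(29 - 192) = ((256 + 16*(-156)*(1 - 312)) + 46579)/(-163) = ((256 + 16*(-156)*(-311)) + 46579)*(-1/163) = ((256 + 776256) + 46579)*(-1/163) = (776512 + 46579)*(-1/163) = 823091*(-1/163) = -823091/163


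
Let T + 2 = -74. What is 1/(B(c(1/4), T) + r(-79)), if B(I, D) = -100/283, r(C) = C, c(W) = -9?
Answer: -283/22457 ≈ -0.012602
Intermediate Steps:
T = -76 (T = -2 - 74 = -76)
B(I, D) = -100/283 (B(I, D) = -100*1/283 = -100/283)
1/(B(c(1/4), T) + r(-79)) = 1/(-100/283 - 79) = 1/(-22457/283) = -283/22457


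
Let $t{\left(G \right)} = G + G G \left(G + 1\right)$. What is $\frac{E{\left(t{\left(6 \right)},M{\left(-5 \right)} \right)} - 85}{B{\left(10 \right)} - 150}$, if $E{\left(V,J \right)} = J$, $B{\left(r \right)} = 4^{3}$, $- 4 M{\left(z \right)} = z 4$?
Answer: $\frac{40}{43} \approx 0.93023$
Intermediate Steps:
$M{\left(z \right)} = - z$ ($M{\left(z \right)} = - \frac{z 4}{4} = - \frac{4 z}{4} = - z$)
$B{\left(r \right)} = 64$
$t{\left(G \right)} = G + G^{2} \left(1 + G\right)$ ($t{\left(G \right)} = G + G G \left(1 + G\right) = G + G^{2} \left(1 + G\right)$)
$\frac{E{\left(t{\left(6 \right)},M{\left(-5 \right)} \right)} - 85}{B{\left(10 \right)} - 150} = \frac{\left(-1\right) \left(-5\right) - 85}{64 - 150} = \frac{5 - 85}{-86} = \left(- \frac{1}{86}\right) \left(-80\right) = \frac{40}{43}$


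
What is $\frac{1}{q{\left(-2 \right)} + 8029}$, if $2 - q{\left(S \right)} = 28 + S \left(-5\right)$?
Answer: $\frac{1}{7993} \approx 0.00012511$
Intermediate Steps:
$q{\left(S \right)} = -26 + 5 S$ ($q{\left(S \right)} = 2 - \left(28 + S \left(-5\right)\right) = 2 - \left(28 - 5 S\right) = 2 + \left(-28 + 5 S\right) = -26 + 5 S$)
$\frac{1}{q{\left(-2 \right)} + 8029} = \frac{1}{\left(-26 + 5 \left(-2\right)\right) + 8029} = \frac{1}{\left(-26 - 10\right) + 8029} = \frac{1}{-36 + 8029} = \frac{1}{7993}$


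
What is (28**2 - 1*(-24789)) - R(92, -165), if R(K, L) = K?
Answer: 25481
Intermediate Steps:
(28**2 - 1*(-24789)) - R(92, -165) = (28**2 - 1*(-24789)) - 1*92 = (784 + 24789) - 92 = 25573 - 92 = 25481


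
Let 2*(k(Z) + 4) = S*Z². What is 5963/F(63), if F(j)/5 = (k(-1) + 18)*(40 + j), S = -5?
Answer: 11926/11845 ≈ 1.0068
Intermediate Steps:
k(Z) = -4 - 5*Z²/2 (k(Z) = -4 + (-5*Z²)/2 = -4 - 5*Z²/2)
F(j) = 2300 + 115*j/2 (F(j) = 5*(((-4 - 5/2*(-1)²) + 18)*(40 + j)) = 5*(((-4 - 5/2*1) + 18)*(40 + j)) = 5*(((-4 - 5/2) + 18)*(40 + j)) = 5*((-13/2 + 18)*(40 + j)) = 5*(23*(40 + j)/2) = 5*(460 + 23*j/2) = 2300 + 115*j/2)
5963/F(63) = 5963/(2300 + (115/2)*63) = 5963/(2300 + 7245/2) = 5963/(11845/2) = 5963*(2/11845) = 11926/11845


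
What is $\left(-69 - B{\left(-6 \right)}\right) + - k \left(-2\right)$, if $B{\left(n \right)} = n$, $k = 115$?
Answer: $167$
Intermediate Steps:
$\left(-69 - B{\left(-6 \right)}\right) + - k \left(-2\right) = \left(-69 - -6\right) + \left(-1\right) 115 \left(-2\right) = \left(-69 + 6\right) - -230 = -63 + 230 = 167$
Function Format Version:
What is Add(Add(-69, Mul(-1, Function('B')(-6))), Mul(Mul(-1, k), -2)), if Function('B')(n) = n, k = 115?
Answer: 167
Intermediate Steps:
Add(Add(-69, Mul(-1, Function('B')(-6))), Mul(Mul(-1, k), -2)) = Add(Add(-69, Mul(-1, -6)), Mul(Mul(-1, 115), -2)) = Add(Add(-69, 6), Mul(-115, -2)) = Add(-63, 230) = 167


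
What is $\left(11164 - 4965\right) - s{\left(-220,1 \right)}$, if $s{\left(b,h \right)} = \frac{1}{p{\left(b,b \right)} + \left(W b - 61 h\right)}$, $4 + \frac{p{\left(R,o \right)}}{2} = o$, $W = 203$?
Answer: $\frac{280002632}{45169} \approx 6199.0$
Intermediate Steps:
$p{\left(R,o \right)} = -8 + 2 o$
$s{\left(b,h \right)} = \frac{1}{-8 - 61 h + 205 b}$ ($s{\left(b,h \right)} = \frac{1}{\left(-8 + 2 b\right) + \left(203 b - 61 h\right)} = \frac{1}{\left(-8 + 2 b\right) + \left(- 61 h + 203 b\right)} = \frac{1}{-8 - 61 h + 205 b}$)
$\left(11164 - 4965\right) - s{\left(-220,1 \right)} = \left(11164 - 4965\right) - \frac{1}{-8 - 61 + 205 \left(-220\right)} = \left(11164 - 4965\right) - \frac{1}{-8 - 61 - 45100} = 6199 - \frac{1}{-45169} = 6199 - - \frac{1}{45169} = 6199 + \frac{1}{45169} = \frac{280002632}{45169}$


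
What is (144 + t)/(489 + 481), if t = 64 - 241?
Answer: -33/970 ≈ -0.034021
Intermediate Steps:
t = -177
(144 + t)/(489 + 481) = (144 - 177)/(489 + 481) = -33/970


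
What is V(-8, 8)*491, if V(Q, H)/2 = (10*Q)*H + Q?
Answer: -636336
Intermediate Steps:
V(Q, H) = 2*Q + 20*H*Q (V(Q, H) = 2*((10*Q)*H + Q) = 2*(10*H*Q + Q) = 2*(Q + 10*H*Q) = 2*Q + 20*H*Q)
V(-8, 8)*491 = (2*(-8)*(1 + 10*8))*491 = (2*(-8)*(1 + 80))*491 = (2*(-8)*81)*491 = -1296*491 = -636336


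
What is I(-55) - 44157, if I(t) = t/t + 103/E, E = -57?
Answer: -2516995/57 ≈ -44158.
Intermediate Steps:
I(t) = -46/57 (I(t) = t/t + 103/(-57) = 1 + 103*(-1/57) = 1 - 103/57 = -46/57)
I(-55) - 44157 = -46/57 - 44157 = -2516995/57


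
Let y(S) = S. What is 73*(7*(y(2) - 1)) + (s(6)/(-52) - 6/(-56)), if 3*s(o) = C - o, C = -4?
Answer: 558199/1092 ≈ 511.17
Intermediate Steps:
s(o) = -4/3 - o/3 (s(o) = (-4 - o)/3 = -4/3 - o/3)
73*(7*(y(2) - 1)) + (s(6)/(-52) - 6/(-56)) = 73*(7*(2 - 1)) + ((-4/3 - ⅓*6)/(-52) - 6/(-56)) = 73*(7*1) + ((-4/3 - 2)*(-1/52) - 6*(-1/56)) = 73*7 + (-10/3*(-1/52) + 3/28) = 511 + (5/78 + 3/28) = 511 + 187/1092 = 558199/1092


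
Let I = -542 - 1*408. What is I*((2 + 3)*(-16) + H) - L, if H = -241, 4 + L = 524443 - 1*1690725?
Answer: 1471236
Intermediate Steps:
L = -1166286 (L = -4 + (524443 - 1*1690725) = -4 + (524443 - 1690725) = -4 - 1166282 = -1166286)
I = -950 (I = -542 - 408 = -950)
I*((2 + 3)*(-16) + H) - L = -950*((2 + 3)*(-16) - 241) - 1*(-1166286) = -950*(5*(-16) - 241) + 1166286 = -950*(-80 - 241) + 1166286 = -950*(-321) + 1166286 = 304950 + 1166286 = 1471236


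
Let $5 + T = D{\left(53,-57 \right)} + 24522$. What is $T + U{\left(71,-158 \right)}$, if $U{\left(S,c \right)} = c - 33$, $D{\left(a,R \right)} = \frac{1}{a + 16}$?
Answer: $\frac{1678495}{69} \approx 24326.0$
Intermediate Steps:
$D{\left(a,R \right)} = \frac{1}{16 + a}$
$U{\left(S,c \right)} = -33 + c$ ($U{\left(S,c \right)} = c - 33 = -33 + c$)
$T = \frac{1691674}{69}$ ($T = -5 + \left(\frac{1}{16 + 53} + 24522\right) = -5 + \left(\frac{1}{69} + 24522\right) = -5 + \frac{1692019}{69} = \frac{1691674}{69} \approx 24517.0$)
$T + U{\left(71,-158 \right)} = \frac{1691674}{69} - 191 = \frac{1678495}{69}$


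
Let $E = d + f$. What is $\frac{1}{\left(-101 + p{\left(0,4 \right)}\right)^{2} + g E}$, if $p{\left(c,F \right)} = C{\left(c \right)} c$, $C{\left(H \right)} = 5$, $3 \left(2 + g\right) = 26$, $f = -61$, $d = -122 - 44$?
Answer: $\frac{3}{26063} \approx 0.00011511$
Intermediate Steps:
$d = -166$
$g = \frac{20}{3}$ ($g = -2 + \frac{1}{3} \cdot 26 = -2 + \frac{26}{3} = \frac{20}{3} \approx 6.6667$)
$p{\left(c,F \right)} = 5 c$
$E = -227$ ($E = -166 - 61 = -227$)
$\frac{1}{\left(-101 + p{\left(0,4 \right)}\right)^{2} + g E} = \frac{1}{\left(-101 + 5 \cdot 0\right)^{2} + \frac{20}{3} \left(-227\right)} = \frac{1}{\left(-101 + 0\right)^{2} - \frac{4540}{3}} = \frac{1}{\left(-101\right)^{2} - \frac{4540}{3}} = \frac{1}{10201 - \frac{4540}{3}} = \frac{1}{\frac{26063}{3}} = \frac{3}{26063}$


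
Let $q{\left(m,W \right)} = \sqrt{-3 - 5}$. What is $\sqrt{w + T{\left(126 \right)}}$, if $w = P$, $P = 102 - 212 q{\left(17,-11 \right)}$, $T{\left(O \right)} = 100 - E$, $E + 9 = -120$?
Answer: $\sqrt{331 - 424 i \sqrt{2}} \approx 22.538 - 13.303 i$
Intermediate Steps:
$E = -129$ ($E = -9 - 120 = -129$)
$T{\left(O \right)} = 229$ ($T{\left(O \right)} = 100 - -129 = 100 + 129 = 229$)
$q{\left(m,W \right)} = 2 i \sqrt{2}$ ($q{\left(m,W \right)} = \sqrt{-8} = 2 i \sqrt{2}$)
$P = 102 - 424 i \sqrt{2}$ ($P = 102 - 212 \cdot 2 i \sqrt{2} = 102 - 424 i \sqrt{2} \approx 102.0 - 599.63 i$)
$w = 102 - 424 i \sqrt{2} \approx 102.0 - 599.63 i$
$\sqrt{w + T{\left(126 \right)}} = \sqrt{\left(102 - 424 i \sqrt{2}\right) + 229} = \sqrt{331 - 424 i \sqrt{2}}$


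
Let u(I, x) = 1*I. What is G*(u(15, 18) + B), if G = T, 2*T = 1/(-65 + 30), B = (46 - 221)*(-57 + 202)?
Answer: 2536/7 ≈ 362.29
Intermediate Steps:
u(I, x) = I
B = -25375 (B = -175*145 = -25375)
T = -1/70 (T = 1/(2*(-65 + 30)) = (1/2)/(-35) = (1/2)*(-1/35) = -1/70 ≈ -0.014286)
G = -1/70 ≈ -0.014286
G*(u(15, 18) + B) = -(15 - 25375)/70 = -1/70*(-25360) = 2536/7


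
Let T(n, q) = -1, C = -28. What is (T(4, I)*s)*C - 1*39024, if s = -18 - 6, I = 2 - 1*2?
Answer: -39696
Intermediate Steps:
I = 0 (I = 2 - 2 = 0)
s = -24
(T(4, I)*s)*C - 1*39024 = -1*(-24)*(-28) - 1*39024 = 24*(-28) - 39024 = -672 - 39024 = -39696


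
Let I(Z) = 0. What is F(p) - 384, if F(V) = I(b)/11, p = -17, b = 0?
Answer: -384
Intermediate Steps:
F(V) = 0 (F(V) = 0/11 = 0*(1/11) = 0)
F(p) - 384 = 0 - 384 = -384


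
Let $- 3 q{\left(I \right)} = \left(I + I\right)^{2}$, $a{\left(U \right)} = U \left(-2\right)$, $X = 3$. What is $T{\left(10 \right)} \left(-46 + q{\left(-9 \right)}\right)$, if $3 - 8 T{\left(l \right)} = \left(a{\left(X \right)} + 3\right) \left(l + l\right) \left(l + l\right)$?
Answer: $- \frac{92631}{4} \approx -23158.0$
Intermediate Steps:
$a{\left(U \right)} = - 2 U$
$q{\left(I \right)} = - \frac{4 I^{2}}{3}$ ($q{\left(I \right)} = - \frac{\left(I + I\right)^{2}}{3} = - \frac{\left(2 I\right)^{2}}{3} = - \frac{4 I^{2}}{3}$)
$T{\left(l \right)} = \frac{3}{8} + \frac{3 l^{2}}{2}$ ($T{\left(l \right)} = \frac{3}{8} - \frac{\left(\left(-2\right) 3 + 3\right) \left(l + l\right) \left(l + l\right)}{8} = \frac{3}{8} - \frac{\left(-6 + 3\right) 2 l 2 l}{8} = \frac{3}{8} - \frac{\left(-3\right) 4 l^{2}}{8} = \frac{3}{8} - \frac{\left(-12\right) l^{2}}{8} = \frac{3}{8} + \frac{3 l^{2}}{2}$)
$T{\left(10 \right)} \left(-46 + q{\left(-9 \right)}\right) = \left(\frac{3}{8} + \frac{3 \cdot 10^{2}}{2}\right) \left(-46 - \frac{4 \left(-9\right)^{2}}{3}\right) = \left(\frac{3}{8} + \frac{3}{2} \cdot 100\right) \left(-46 - 108\right) = \left(\frac{3}{8} + 150\right) \left(-46 - 108\right) = \frac{1203}{8} \left(-154\right) = - \frac{92631}{4}$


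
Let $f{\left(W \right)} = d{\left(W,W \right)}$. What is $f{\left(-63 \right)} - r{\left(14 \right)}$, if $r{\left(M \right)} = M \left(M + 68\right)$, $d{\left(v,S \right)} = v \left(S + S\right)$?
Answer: $6790$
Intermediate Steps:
$d{\left(v,S \right)} = 2 S v$ ($d{\left(v,S \right)} = v 2 S = 2 S v$)
$f{\left(W \right)} = 2 W^{2}$ ($f{\left(W \right)} = 2 W W = 2 W^{2}$)
$r{\left(M \right)} = M \left(68 + M\right)$
$f{\left(-63 \right)} - r{\left(14 \right)} = 2 \left(-63\right)^{2} - 14 \left(68 + 14\right) = 2 \cdot 3969 - 14 \cdot 82 = 7938 - 1148 = 6790$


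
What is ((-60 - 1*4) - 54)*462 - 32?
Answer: -54548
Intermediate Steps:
((-60 - 1*4) - 54)*462 - 32 = ((-60 - 4) - 54)*462 - 32 = (-64 - 54)*462 - 32 = -118*462 - 32 = -54516 - 32 = -54548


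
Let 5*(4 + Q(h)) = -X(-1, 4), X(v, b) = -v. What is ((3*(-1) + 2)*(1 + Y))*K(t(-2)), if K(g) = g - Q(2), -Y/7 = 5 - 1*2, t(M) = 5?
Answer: 184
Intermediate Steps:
Q(h) = -21/5 (Q(h) = -4 + (-(-1)*(-1))/5 = -4 + (-1*1)/5 = -4 + (⅕)*(-1) = -4 - ⅕ = -21/5)
Y = -21 (Y = -7*(5 - 1*2) = -7*(5 - 2) = -7*3 = -21)
K(g) = 21/5 + g (K(g) = g - 1*(-21/5) = g + 21/5 = 21/5 + g)
((3*(-1) + 2)*(1 + Y))*K(t(-2)) = ((3*(-1) + 2)*(1 - 21))*(21/5 + 5) = ((-3 + 2)*(-20))*(46/5) = -1*(-20)*(46/5) = 20*(46/5) = 184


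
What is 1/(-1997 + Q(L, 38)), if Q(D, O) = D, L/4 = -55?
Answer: -1/2217 ≈ -0.00045106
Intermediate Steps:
L = -220 (L = 4*(-55) = -220)
1/(-1997 + Q(L, 38)) = 1/(-1997 - 220) = 1/(-2217) = -1/2217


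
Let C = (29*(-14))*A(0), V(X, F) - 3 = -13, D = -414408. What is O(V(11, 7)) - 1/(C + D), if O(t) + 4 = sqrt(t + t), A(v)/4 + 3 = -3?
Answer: -1618655/404664 + 2*I*sqrt(5) ≈ -4.0 + 4.4721*I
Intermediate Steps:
A(v) = -24 (A(v) = -12 + 4*(-3) = -12 - 12 = -24)
V(X, F) = -10 (V(X, F) = 3 - 13 = -10)
O(t) = -4 + sqrt(2)*sqrt(t) (O(t) = -4 + sqrt(t + t) = -4 + sqrt(2*t) = -4 + sqrt(2)*sqrt(t))
C = 9744 (C = (29*(-14))*(-24) = -406*(-24) = 9744)
O(V(11, 7)) - 1/(C + D) = (-4 + sqrt(2)*sqrt(-10)) - 1/(9744 - 414408) = (-4 + sqrt(2)*(I*sqrt(10))) - 1/(-404664) = (-4 + 2*I*sqrt(5)) - 1*(-1/404664) = (-4 + 2*I*sqrt(5)) + 1/404664 = -1618655/404664 + 2*I*sqrt(5)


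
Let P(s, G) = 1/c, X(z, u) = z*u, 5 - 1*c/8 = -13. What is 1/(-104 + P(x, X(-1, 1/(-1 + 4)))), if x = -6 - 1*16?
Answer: -144/14975 ≈ -0.0096160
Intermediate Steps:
x = -22 (x = -6 - 16 = -22)
c = 144 (c = 40 - 8*(-13) = 40 + 104 = 144)
X(z, u) = u*z
P(s, G) = 1/144
1/(-104 + P(x, X(-1, 1/(-1 + 4)))) = 1/(-104 + 1/144) = 1/(-14975/144) = -144/14975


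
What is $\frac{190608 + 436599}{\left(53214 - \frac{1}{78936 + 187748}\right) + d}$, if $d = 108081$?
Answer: $\frac{167266071588}{43014795779} \approx 3.8886$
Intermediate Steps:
$\frac{190608 + 436599}{\left(53214 - \frac{1}{78936 + 187748}\right) + d} = \frac{190608 + 436599}{\left(53214 - \frac{1}{78936 + 187748}\right) + 108081} = \frac{627207}{\left(53214 - \frac{1}{266684}\right) + 108081} = \frac{627207}{\frac{14191322375}{266684} + 108081} = \frac{627207}{\frac{43014795779}{266684}} = 627207 \cdot \frac{266684}{43014795779} = \frac{167266071588}{43014795779}$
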